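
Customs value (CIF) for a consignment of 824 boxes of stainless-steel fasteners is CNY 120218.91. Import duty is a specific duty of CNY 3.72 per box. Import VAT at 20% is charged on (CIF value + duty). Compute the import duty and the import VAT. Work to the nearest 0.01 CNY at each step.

Import duty = 824 × 3.72 = 3065.28
VAT base = CIF + duty = 120218.91 + 3065.28 = 123284.19
Import VAT = 123284.19 × 20% = 24656.84

Import duty: CNY 3065.28; import VAT: CNY 24656.84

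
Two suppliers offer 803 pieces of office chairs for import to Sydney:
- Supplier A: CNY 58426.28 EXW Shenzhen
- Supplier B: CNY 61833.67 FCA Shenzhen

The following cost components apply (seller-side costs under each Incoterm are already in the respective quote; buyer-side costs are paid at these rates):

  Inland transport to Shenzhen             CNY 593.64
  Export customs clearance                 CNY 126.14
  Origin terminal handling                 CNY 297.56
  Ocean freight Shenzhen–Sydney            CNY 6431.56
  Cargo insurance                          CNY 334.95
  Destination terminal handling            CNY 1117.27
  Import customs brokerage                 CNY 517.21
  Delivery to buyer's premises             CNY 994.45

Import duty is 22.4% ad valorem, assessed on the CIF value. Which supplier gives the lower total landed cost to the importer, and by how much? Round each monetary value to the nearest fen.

Supplier A is cheaper by CNY 3289.63

Supplier A (EXW):
CIF value = EXW price + inland to port + export clearance + origin terminal + freight + insurance = 58426.28 + 593.64 + 126.14 + 297.56 + 6431.56 + 334.95 = 66210.13
Import duty = 66210.13 × 22.4% = 14831.07
Buyer bears (A): 593.64 + 126.14 + 297.56 + 6431.56 + 334.95 + 1117.27 + 517.21 + 994.45 = 10412.78
Landed cost (A) = invoice 58426.28 + 10412.78 + duty 14831.07 = 83670.13
Supplier B (FCA):
CIF value = FCA price + origin terminal + freight + insurance = 61833.67 + 297.56 + 6431.56 + 334.95 = 68897.74
Import duty = 68897.74 × 22.4% = 15433.09
Buyer bears (B): 297.56 + 6431.56 + 334.95 + 1117.27 + 517.21 + 994.45 = 9693.00
Landed cost (B) = invoice 61833.67 + 9693.00 + duty 15433.09 = 86959.76
Difference = |83670.13 − 86959.76| = 3289.63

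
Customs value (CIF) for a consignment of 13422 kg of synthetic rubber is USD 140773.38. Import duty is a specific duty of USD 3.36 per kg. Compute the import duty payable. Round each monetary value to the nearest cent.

Import duty = 13422 × 3.36 = 45097.92

Import duty: USD 45097.92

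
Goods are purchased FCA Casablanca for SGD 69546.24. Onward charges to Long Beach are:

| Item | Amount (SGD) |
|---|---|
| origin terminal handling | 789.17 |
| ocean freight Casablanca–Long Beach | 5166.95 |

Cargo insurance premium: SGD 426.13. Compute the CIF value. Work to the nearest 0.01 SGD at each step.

CIF = FCA price + pre-shipment costs + freight + insurance
CIF = 69546.24 + 789.17 + 5166.95 + 426.13 = 75928.49

CIF value: SGD 75928.49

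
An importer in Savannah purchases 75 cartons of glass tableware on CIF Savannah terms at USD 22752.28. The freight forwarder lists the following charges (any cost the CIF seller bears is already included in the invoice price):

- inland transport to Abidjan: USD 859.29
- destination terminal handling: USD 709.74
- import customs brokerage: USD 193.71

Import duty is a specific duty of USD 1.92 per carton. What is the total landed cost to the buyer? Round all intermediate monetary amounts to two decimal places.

CIF: the seller pays costs through ocean freight and marine insurance to the destination port.
Already in the invoice (seller's account under CIF): inland to port — exclude.
The CIF price already equals the CIF value: 22752.28
Import duty = 75 × 1.92 = 144.00
Buyer bears: destination terminal 709.74 + brokerage 193.71 + duty 144.00 = 1047.45
Landed cost = invoice 22752.28 + 1047.45 = 23799.73

Total landed cost: USD 23799.73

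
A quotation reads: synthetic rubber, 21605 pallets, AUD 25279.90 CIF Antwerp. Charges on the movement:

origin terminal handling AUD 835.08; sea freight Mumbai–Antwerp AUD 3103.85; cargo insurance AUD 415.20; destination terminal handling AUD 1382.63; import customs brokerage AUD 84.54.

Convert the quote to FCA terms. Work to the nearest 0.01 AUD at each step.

FCA price: AUD 20925.77

Not relevant to the conversion: destination terminal, brokerage — on the buyer under both terms; not part of either seller's price.
From CIF to FCA, the seller no longer bears: origin terminal, freight, insurance.
FCA price = 25279.90 − 835.08 − 3103.85 − 415.20 = 20925.77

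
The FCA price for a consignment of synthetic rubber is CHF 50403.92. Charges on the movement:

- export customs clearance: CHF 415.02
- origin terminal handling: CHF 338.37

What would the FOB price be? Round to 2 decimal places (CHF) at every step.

Not relevant to the conversion: export clearance — on the seller under both FCA and FOB; already in the FCA price and stays in the FOB price.
From FCA to FOB, the seller additionally bears: origin terminal.
FOB price = 50403.92 + 338.37 = 50742.29

FOB price: CHF 50742.29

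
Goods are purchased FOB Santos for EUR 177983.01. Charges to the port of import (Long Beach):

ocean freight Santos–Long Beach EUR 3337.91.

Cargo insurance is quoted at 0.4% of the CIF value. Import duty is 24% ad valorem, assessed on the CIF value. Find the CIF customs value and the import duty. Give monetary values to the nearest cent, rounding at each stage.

CIF value: EUR 182049.12; import duty: EUR 43691.79

Let C be the CIF value. C = FOB price + freight + 0.4% × C
C − 0.4% × C = 177983.01 + 3337.91
0.996 × C = 181320.92
C = 181320.92 / 0.996 = 182049.12
Insurance premium = 0.4% × 182049.12 = 728.20
Import duty = 182049.12 × 24% = 43691.79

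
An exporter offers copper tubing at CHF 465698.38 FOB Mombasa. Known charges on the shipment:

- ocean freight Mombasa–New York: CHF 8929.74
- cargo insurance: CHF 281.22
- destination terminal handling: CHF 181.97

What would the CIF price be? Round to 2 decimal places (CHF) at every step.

Not relevant to the conversion: destination terminal — on the buyer under both terms; not part of either seller's price.
From FOB to CIF, the seller additionally bears: freight, insurance.
CIF price = 465698.38 + 8929.74 + 281.22 = 474909.34

CIF price: CHF 474909.34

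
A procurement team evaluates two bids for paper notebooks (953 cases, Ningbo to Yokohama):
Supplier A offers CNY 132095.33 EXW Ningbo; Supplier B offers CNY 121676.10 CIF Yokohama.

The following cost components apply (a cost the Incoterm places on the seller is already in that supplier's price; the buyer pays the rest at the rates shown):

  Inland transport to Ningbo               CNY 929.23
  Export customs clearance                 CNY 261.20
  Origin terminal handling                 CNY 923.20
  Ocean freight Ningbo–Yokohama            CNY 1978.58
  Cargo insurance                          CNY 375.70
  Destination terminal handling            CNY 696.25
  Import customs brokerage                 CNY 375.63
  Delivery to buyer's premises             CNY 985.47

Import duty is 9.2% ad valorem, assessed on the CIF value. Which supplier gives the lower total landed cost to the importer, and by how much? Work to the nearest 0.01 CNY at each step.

Supplier B is cheaper by CNY 16256.76

Supplier A (EXW):
CIF value = EXW price + inland to port + export clearance + origin terminal + freight + insurance = 132095.33 + 929.23 + 261.20 + 923.20 + 1978.58 + 375.70 = 136563.24
Import duty = 136563.24 × 9.2% = 12563.82
Buyer bears (A): 929.23 + 261.20 + 923.20 + 1978.58 + 375.70 + 696.25 + 375.63 + 985.47 = 6525.26
Landed cost (A) = invoice 132095.33 + 6525.26 + duty 12563.82 = 151184.41
Supplier B (CIF):
The CIF price already equals the CIF value: 121676.10
Import duty = 121676.10 × 9.2% = 11194.20
Buyer bears (B): 696.25 + 375.63 + 985.47 = 2057.35
Landed cost (B) = invoice 121676.10 + 2057.35 + duty 11194.20 = 134927.65
Difference = |151184.41 − 134927.65| = 16256.76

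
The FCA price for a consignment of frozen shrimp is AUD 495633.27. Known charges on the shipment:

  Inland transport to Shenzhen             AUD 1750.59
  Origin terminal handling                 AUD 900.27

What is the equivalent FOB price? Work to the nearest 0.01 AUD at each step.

FOB price: AUD 496533.54

Not relevant to the conversion: inland to port — on the seller under both FCA and FOB; already in the FCA price and stays in the FOB price.
From FCA to FOB, the seller additionally bears: origin terminal.
FOB price = 495633.27 + 900.27 = 496533.54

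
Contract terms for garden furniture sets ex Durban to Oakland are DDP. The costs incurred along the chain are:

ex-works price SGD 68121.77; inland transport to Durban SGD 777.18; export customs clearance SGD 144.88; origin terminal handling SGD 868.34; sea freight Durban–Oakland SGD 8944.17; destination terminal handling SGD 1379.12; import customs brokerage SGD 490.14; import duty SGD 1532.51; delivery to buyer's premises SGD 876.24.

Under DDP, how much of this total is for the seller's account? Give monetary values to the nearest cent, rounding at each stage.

DDP: the seller bears all costs including import duty.
Seller's account: goods 68121.77 + inland to port 777.18 + export clearance 144.88 + origin terminal 868.34 + freight 8944.17 + destination terminal 1379.12 + brokerage 490.14 + duty 1532.51 + delivery 876.24 = 83134.35
Buyer's account: 0.00

Seller's account: SGD 83134.35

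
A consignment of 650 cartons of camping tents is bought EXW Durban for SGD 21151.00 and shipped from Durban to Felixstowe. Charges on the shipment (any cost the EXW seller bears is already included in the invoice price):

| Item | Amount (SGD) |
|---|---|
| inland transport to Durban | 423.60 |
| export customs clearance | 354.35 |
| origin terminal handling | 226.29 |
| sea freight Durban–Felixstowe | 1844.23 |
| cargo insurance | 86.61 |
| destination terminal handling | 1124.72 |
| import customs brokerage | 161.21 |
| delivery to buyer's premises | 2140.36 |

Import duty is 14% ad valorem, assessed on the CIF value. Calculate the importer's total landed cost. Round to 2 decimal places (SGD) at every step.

Total landed cost: SGD 30884.42

EXW: the seller makes goods available at their premises; the buyer bears all onward costs.
CIF value = EXW price + inland to port + export clearance + origin terminal + freight + insurance = 21151.00 + 423.60 + 354.35 + 226.29 + 1844.23 + 86.61 = 24086.08
Import duty = 24086.08 × 14% = 3372.05
Buyer bears: inland to port 423.60 + export clearance 354.35 + origin terminal 226.29 + freight 1844.23 + insurance 86.61 + destination terminal 1124.72 + brokerage 161.21 + delivery 2140.36 + duty 3372.05 = 9733.42
Landed cost = invoice 21151.00 + 9733.42 = 30884.42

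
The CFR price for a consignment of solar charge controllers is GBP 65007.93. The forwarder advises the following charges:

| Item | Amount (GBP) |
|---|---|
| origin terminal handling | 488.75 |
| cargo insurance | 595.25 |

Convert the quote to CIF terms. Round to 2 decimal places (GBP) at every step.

CIF price: GBP 65603.18

Not relevant to the conversion: origin terminal — on the seller under both CFR and CIF; already in the CFR price and stays in the CIF price.
From CFR to CIF, the seller additionally bears: insurance.
CIF price = 65007.93 + 595.25 = 65603.18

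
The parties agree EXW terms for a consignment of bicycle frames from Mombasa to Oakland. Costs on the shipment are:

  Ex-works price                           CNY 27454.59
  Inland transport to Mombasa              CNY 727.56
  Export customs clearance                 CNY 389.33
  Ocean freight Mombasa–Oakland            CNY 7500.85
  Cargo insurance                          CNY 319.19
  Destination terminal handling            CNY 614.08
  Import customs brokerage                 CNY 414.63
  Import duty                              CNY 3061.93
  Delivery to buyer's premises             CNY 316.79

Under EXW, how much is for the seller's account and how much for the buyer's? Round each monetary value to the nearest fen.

Seller: CNY 27454.59; buyer: CNY 13344.36

EXW: the seller makes goods available at their premises; the buyer bears all onward costs.
Seller's account: goods 27454.59 = 27454.59
Buyer's account: inland to port 727.56 + export clearance 389.33 + freight 7500.85 + insurance 319.19 + destination terminal 614.08 + brokerage 414.63 + duty 3061.93 + delivery 316.79 = 13344.36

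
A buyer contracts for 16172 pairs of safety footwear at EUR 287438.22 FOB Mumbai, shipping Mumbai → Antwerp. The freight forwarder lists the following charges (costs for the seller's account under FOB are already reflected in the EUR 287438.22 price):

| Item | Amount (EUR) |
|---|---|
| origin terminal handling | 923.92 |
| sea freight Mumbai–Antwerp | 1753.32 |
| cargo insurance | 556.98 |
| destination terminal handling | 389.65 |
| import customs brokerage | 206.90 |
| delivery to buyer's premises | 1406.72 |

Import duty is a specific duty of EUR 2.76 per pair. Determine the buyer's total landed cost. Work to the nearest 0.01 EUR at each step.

Total landed cost: EUR 336386.51

FOB: the seller bears costs until goods are on board at the origin port; the buyer bears freight, insurance and all costs thereafter.
Already in the invoice (seller's account under FOB): origin terminal — exclude.
CIF value = FOB price + freight + insurance = 287438.22 + 1753.32 + 556.98 = 289748.52
Import duty = 16172 × 2.76 = 44634.72
Buyer bears: freight 1753.32 + insurance 556.98 + destination terminal 389.65 + brokerage 206.90 + delivery 1406.72 + duty 44634.72 = 48948.29
Landed cost = invoice 287438.22 + 48948.29 = 336386.51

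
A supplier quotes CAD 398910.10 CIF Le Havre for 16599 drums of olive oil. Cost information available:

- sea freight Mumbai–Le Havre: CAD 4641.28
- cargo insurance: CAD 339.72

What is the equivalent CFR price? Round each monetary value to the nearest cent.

Not relevant to the conversion: freight — on the seller under both CIF and CFR; already in the CIF price and stays in the CFR price.
From CIF to CFR, the seller no longer bears: insurance.
CFR price = 398910.10 − 339.72 = 398570.38

CFR price: CAD 398570.38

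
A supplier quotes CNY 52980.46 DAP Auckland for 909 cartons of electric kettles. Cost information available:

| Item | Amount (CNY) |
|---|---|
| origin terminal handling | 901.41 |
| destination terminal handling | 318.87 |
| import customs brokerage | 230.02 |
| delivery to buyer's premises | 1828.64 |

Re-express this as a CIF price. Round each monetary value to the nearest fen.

CIF price: CNY 50832.95

Not relevant to the conversion: origin terminal — on the seller under both DAP and CIF; already in the DAP price and stays in the CIF price. brokerage — on the buyer under both terms; not part of either seller's price.
From DAP to CIF, the seller no longer bears: destination terminal, delivery.
CIF price = 52980.46 − 318.87 − 1828.64 = 50832.95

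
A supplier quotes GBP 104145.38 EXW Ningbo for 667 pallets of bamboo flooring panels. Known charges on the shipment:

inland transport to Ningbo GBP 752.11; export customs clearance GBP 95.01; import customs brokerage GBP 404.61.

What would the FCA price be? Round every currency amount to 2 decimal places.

Not relevant to the conversion: brokerage — on the buyer under both terms; not part of either seller's price.
From EXW to FCA, the seller additionally bears: inland to port, export clearance.
FCA price = 104145.38 + 752.11 + 95.01 = 104992.50

FCA price: GBP 104992.50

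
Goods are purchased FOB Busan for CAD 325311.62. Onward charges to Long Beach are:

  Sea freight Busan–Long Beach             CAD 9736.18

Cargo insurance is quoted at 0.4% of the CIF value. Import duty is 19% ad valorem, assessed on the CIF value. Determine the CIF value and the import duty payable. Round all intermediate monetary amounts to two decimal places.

Let C be the CIF value. C = FOB price + freight + 0.4% × C
C − 0.4% × C = 325311.62 + 9736.18
0.996 × C = 335047.80
C = 335047.80 / 0.996 = 336393.37
Insurance premium = 0.4% × 336393.37 = 1345.57
Import duty = 336393.37 × 19% = 63914.74

CIF value: CAD 336393.37; import duty: CAD 63914.74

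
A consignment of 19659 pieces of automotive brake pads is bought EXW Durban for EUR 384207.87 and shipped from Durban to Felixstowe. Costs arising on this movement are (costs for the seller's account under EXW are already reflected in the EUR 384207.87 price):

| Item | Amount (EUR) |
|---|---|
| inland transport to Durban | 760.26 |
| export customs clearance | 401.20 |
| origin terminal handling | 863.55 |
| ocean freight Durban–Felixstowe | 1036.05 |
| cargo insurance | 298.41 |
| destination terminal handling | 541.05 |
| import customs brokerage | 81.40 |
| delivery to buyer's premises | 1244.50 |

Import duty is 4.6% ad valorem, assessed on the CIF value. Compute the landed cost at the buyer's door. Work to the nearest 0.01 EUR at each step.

EXW: the seller makes goods available at their premises; the buyer bears all onward costs.
CIF value = EXW price + inland to port + export clearance + origin terminal + freight + insurance = 384207.87 + 760.26 + 401.20 + 863.55 + 1036.05 + 298.41 = 387567.34
Import duty = 387567.34 × 4.6% = 17828.10
Buyer bears: inland to port 760.26 + export clearance 401.20 + origin terminal 863.55 + freight 1036.05 + insurance 298.41 + destination terminal 541.05 + brokerage 81.40 + delivery 1244.50 + duty 17828.10 = 23054.52
Landed cost = invoice 384207.87 + 23054.52 = 407262.39

Total landed cost: EUR 407262.39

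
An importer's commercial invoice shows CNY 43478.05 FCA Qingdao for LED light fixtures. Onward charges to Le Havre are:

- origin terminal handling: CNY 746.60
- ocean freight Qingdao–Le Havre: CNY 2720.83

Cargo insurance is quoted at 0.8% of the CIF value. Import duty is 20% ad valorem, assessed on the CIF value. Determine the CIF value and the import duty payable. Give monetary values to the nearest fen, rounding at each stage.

CIF value: CNY 47324.07; import duty: CNY 9464.81

Let C be the CIF value. C = FCA price + pre-shipment costs + freight + 0.8% × C
C − 0.8% × C = 43478.05 + 746.60 + 2720.83
0.992 × C = 46945.48
C = 46945.48 / 0.992 = 47324.07
Insurance premium = 0.8% × 47324.07 = 378.59
Import duty = 47324.07 × 20% = 9464.81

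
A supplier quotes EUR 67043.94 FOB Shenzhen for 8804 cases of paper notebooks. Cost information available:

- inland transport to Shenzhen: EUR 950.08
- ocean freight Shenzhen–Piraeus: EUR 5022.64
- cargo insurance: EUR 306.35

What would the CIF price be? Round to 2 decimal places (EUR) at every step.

CIF price: EUR 72372.93

Not relevant to the conversion: inland to port — on the seller under both FOB and CIF; already in the FOB price and stays in the CIF price.
From FOB to CIF, the seller additionally bears: freight, insurance.
CIF price = 67043.94 + 5022.64 + 306.35 = 72372.93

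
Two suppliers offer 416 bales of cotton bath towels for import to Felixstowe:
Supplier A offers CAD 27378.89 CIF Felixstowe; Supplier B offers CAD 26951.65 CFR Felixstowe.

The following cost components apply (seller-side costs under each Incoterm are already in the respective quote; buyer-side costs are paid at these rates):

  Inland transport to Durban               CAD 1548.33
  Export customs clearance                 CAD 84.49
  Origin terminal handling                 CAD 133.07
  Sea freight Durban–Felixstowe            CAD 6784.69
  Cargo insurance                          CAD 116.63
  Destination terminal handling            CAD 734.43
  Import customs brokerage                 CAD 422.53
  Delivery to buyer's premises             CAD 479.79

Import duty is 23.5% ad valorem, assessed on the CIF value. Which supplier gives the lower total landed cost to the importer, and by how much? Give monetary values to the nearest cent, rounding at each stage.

Supplier B is cheaper by CAD 383.60

Supplier A (CIF):
The CIF price already equals the CIF value: 27378.89
Import duty = 27378.89 × 23.5% = 6434.04
Buyer bears (A): 734.43 + 422.53 + 479.79 = 1636.75
Landed cost (A) = invoice 27378.89 + 1636.75 + duty 6434.04 = 35449.68
Supplier B (CFR):
CIF value = CFR price + insurance = 26951.65 + 116.63 = 27068.28
Import duty = 27068.28 × 23.5% = 6361.05
Buyer bears (B): 116.63 + 734.43 + 422.53 + 479.79 = 1753.38
Landed cost (B) = invoice 26951.65 + 1753.38 + duty 6361.05 = 35066.08
Difference = |35449.68 − 35066.08| = 383.60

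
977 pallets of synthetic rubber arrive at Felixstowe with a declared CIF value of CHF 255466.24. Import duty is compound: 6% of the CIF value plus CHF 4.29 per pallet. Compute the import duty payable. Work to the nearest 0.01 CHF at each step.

Import duty: CHF 19519.30

Ad valorem component: 255466.24 × 6% = 15327.97
Specific component: 977 × 4.29 = 4191.33
Import duty = 15327.97 + 4191.33 = 19519.30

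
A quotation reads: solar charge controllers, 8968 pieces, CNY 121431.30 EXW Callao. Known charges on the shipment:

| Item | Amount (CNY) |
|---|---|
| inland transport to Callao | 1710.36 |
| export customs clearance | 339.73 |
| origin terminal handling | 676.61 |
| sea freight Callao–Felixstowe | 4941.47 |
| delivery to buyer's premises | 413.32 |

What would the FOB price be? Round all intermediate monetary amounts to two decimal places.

Not relevant to the conversion: freight, delivery — on the buyer under both terms; not part of either seller's price.
From EXW to FOB, the seller additionally bears: inland to port, export clearance, origin terminal.
FOB price = 121431.30 + 1710.36 + 339.73 + 676.61 = 124158.00

FOB price: CNY 124158.00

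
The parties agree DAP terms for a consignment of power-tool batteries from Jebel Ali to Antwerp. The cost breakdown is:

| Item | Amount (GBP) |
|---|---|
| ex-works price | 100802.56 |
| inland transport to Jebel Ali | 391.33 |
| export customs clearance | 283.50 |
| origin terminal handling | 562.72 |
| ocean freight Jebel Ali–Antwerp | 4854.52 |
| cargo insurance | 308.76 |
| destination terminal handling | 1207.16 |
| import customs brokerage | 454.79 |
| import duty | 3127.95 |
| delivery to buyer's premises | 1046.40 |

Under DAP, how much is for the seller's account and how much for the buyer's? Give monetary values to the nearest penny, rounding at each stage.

Seller: GBP 109456.95; buyer: GBP 3582.74

DAP: the seller bears all costs to the named destination except import duty and clearance.
Seller's account: goods 100802.56 + inland to port 391.33 + export clearance 283.50 + origin terminal 562.72 + freight 4854.52 + insurance 308.76 + destination terminal 1207.16 + delivery 1046.40 = 109456.95
Buyer's account: brokerage 454.79 + duty 3127.95 = 3582.74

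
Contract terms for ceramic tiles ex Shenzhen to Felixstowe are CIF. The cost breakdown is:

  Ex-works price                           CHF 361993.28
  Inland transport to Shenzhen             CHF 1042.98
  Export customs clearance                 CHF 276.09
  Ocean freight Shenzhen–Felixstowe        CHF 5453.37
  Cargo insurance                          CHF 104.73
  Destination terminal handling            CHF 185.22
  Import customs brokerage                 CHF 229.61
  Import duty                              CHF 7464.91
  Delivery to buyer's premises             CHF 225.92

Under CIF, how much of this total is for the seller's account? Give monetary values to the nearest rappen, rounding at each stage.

Seller's account: CHF 368870.45

CIF: the seller pays costs through ocean freight and marine insurance to the destination port.
Seller's account: goods 361993.28 + inland to port 1042.98 + export clearance 276.09 + freight 5453.37 + insurance 104.73 = 368870.45
Buyer's account: destination terminal 185.22 + brokerage 229.61 + duty 7464.91 + delivery 225.92 = 8105.66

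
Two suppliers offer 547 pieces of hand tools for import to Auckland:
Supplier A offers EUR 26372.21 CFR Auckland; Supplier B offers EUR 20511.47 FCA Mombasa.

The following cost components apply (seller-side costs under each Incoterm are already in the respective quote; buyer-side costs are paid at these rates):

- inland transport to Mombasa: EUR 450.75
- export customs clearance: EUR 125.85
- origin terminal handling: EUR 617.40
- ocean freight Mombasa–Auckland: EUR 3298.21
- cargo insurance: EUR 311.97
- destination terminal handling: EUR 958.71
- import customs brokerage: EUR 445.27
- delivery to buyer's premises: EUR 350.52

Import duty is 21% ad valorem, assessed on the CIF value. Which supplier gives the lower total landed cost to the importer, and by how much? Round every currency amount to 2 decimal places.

Supplier A (CFR):
CIF value = CFR price + insurance = 26372.21 + 311.97 = 26684.18
Import duty = 26684.18 × 21% = 5603.68
Buyer bears (A): 311.97 + 958.71 + 445.27 + 350.52 = 2066.47
Landed cost (A) = invoice 26372.21 + 2066.47 + duty 5603.68 = 34042.36
Supplier B (FCA):
CIF value = FCA price + origin terminal + freight + insurance = 20511.47 + 617.40 + 3298.21 + 311.97 = 24739.05
Import duty = 24739.05 × 21% = 5195.20
Buyer bears (B): 617.40 + 3298.21 + 311.97 + 958.71 + 445.27 + 350.52 = 5982.08
Landed cost (B) = invoice 20511.47 + 5982.08 + duty 5195.20 = 31688.75
Difference = |34042.36 − 31688.75| = 2353.61

Supplier B is cheaper by EUR 2353.61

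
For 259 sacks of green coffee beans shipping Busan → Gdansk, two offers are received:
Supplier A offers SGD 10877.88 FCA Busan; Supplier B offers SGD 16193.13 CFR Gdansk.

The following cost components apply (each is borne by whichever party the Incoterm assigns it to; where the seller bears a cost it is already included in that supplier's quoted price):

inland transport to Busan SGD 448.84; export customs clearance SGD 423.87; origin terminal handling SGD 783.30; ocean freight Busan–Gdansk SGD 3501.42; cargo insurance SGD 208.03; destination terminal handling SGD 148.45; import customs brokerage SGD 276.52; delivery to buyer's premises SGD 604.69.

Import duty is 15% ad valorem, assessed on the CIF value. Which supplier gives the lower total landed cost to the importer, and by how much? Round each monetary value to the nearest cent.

Supplier A (FCA):
CIF value = FCA price + origin terminal + freight + insurance = 10877.88 + 783.30 + 3501.42 + 208.03 = 15370.63
Import duty = 15370.63 × 15% = 2305.59
Buyer bears (A): 783.30 + 3501.42 + 208.03 + 148.45 + 276.52 + 604.69 = 5522.41
Landed cost (A) = invoice 10877.88 + 5522.41 + duty 2305.59 = 18705.88
Supplier B (CFR):
CIF value = CFR price + insurance = 16193.13 + 208.03 = 16401.16
Import duty = 16401.16 × 15% = 2460.17
Buyer bears (B): 208.03 + 148.45 + 276.52 + 604.69 = 1237.69
Landed cost (B) = invoice 16193.13 + 1237.69 + duty 2460.17 = 19890.99
Difference = |18705.88 − 19890.99| = 1185.11

Supplier A is cheaper by SGD 1185.11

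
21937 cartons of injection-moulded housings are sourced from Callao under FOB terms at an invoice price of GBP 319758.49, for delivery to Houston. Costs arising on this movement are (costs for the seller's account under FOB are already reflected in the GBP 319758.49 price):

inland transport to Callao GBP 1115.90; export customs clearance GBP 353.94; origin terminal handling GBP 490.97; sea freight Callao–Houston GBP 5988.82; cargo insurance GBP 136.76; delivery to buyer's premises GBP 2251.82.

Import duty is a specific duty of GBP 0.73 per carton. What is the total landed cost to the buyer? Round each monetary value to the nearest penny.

FOB: the seller bears costs until goods are on board at the origin port; the buyer bears freight, insurance and all costs thereafter.
Already in the invoice (seller's account under FOB): inland to port, export clearance, origin terminal — exclude.
CIF value = FOB price + freight + insurance = 319758.49 + 5988.82 + 136.76 = 325884.07
Import duty = 21937 × 0.73 = 16014.01
Buyer bears: freight 5988.82 + insurance 136.76 + delivery 2251.82 + duty 16014.01 = 24391.41
Landed cost = invoice 319758.49 + 24391.41 = 344149.90

Total landed cost: GBP 344149.90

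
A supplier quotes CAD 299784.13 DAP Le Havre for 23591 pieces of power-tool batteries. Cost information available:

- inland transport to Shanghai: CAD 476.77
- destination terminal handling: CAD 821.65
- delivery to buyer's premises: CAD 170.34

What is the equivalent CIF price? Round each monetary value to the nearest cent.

CIF price: CAD 298792.14

Not relevant to the conversion: inland to port — on the seller under both DAP and CIF; already in the DAP price and stays in the CIF price.
From DAP to CIF, the seller no longer bears: destination terminal, delivery.
CIF price = 299784.13 − 821.65 − 170.34 = 298792.14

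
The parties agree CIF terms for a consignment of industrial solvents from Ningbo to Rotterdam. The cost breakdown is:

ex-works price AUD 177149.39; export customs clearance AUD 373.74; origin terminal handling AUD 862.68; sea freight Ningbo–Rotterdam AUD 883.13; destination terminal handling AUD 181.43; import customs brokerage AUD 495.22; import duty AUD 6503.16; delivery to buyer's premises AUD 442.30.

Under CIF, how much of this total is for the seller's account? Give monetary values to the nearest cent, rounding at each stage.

CIF: the seller pays costs through ocean freight and marine insurance to the destination port.
Seller's account: goods 177149.39 + export clearance 373.74 + origin terminal 862.68 + freight 883.13 = 179268.94
Buyer's account: destination terminal 181.43 + brokerage 495.22 + duty 6503.16 + delivery 442.30 = 7622.11

Seller's account: AUD 179268.94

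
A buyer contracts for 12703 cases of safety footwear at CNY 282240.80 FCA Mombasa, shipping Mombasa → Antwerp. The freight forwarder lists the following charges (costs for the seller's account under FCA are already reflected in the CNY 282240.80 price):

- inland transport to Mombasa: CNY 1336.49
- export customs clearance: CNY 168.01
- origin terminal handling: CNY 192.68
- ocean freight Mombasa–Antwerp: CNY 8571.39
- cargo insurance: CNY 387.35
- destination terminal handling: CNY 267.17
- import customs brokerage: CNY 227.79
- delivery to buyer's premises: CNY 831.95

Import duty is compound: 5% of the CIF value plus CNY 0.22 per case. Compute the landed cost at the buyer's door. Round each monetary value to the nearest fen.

Total landed cost: CNY 310083.40

FCA: the seller delivers export-cleared goods to the carrier; the buyer bears costs from that point.
Already in the invoice (seller's account under FCA): inland to port, export clearance — exclude.
CIF value = FCA price + origin terminal + freight + insurance = 282240.80 + 192.68 + 8571.39 + 387.35 = 291392.22
Ad valorem component: 291392.22 × 5% = 14569.61
Specific component: 12703 × 0.22 = 2794.66
Import duty = 14569.61 + 2794.66 = 17364.27
Buyer bears: origin terminal 192.68 + freight 8571.39 + insurance 387.35 + destination terminal 267.17 + brokerage 227.79 + delivery 831.95 + duty 17364.27 = 27842.60
Landed cost = invoice 282240.80 + 27842.60 = 310083.40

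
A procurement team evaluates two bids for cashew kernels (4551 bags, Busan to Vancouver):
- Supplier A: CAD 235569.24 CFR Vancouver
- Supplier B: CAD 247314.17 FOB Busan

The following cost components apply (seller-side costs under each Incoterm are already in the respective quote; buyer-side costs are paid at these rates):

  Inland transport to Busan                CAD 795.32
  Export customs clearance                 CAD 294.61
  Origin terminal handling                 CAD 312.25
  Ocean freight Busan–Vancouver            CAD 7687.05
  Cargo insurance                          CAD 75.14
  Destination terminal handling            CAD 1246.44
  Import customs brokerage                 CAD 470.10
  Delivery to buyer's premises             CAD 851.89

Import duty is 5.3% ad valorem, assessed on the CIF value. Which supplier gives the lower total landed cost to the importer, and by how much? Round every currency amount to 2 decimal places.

Supplier A is cheaper by CAD 20461.88

Supplier A (CFR):
CIF value = CFR price + insurance = 235569.24 + 75.14 = 235644.38
Import duty = 235644.38 × 5.3% = 12489.15
Buyer bears (A): 75.14 + 1246.44 + 470.10 + 851.89 = 2643.57
Landed cost (A) = invoice 235569.24 + 2643.57 + duty 12489.15 = 250701.96
Supplier B (FOB):
CIF value = FOB price + freight + insurance = 247314.17 + 7687.05 + 75.14 = 255076.36
Import duty = 255076.36 × 5.3% = 13519.05
Buyer bears (B): 7687.05 + 75.14 + 1246.44 + 470.10 + 851.89 = 10330.62
Landed cost (B) = invoice 247314.17 + 10330.62 + duty 13519.05 = 271163.84
Difference = |250701.96 − 271163.84| = 20461.88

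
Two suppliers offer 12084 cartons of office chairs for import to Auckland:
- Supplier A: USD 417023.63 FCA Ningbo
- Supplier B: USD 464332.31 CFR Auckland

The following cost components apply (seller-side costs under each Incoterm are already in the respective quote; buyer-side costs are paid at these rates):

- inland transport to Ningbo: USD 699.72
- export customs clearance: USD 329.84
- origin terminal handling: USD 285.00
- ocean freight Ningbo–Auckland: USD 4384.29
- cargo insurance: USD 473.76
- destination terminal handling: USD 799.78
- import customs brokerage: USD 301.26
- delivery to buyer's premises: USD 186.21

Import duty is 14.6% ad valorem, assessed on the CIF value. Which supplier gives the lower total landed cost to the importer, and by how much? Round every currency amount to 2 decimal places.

Supplier A (FCA):
CIF value = FCA price + origin terminal + freight + insurance = 417023.63 + 285.00 + 4384.29 + 473.76 = 422166.68
Import duty = 422166.68 × 14.6% = 61636.34
Buyer bears (A): 285.00 + 4384.29 + 473.76 + 799.78 + 301.26 + 186.21 = 6430.30
Landed cost (A) = invoice 417023.63 + 6430.30 + duty 61636.34 = 485090.27
Supplier B (CFR):
CIF value = CFR price + insurance = 464332.31 + 473.76 = 464806.07
Import duty = 464806.07 × 14.6% = 67861.69
Buyer bears (B): 473.76 + 799.78 + 301.26 + 186.21 = 1761.01
Landed cost (B) = invoice 464332.31 + 1761.01 + duty 67861.69 = 533955.01
Difference = |485090.27 − 533955.01| = 48864.74

Supplier A is cheaper by USD 48864.74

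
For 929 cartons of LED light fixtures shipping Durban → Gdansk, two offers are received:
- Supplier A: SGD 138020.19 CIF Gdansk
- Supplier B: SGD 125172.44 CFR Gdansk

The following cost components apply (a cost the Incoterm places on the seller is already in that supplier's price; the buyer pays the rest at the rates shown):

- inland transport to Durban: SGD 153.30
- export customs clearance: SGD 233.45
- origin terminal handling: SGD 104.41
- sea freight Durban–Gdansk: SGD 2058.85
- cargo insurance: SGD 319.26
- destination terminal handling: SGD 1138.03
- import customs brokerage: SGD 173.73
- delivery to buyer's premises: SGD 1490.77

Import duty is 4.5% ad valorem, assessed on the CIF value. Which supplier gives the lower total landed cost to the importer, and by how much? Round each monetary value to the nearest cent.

Supplier A (CIF):
The CIF price already equals the CIF value: 138020.19
Import duty = 138020.19 × 4.5% = 6210.91
Buyer bears (A): 1138.03 + 173.73 + 1490.77 = 2802.53
Landed cost (A) = invoice 138020.19 + 2802.53 + duty 6210.91 = 147033.63
Supplier B (CFR):
CIF value = CFR price + insurance = 125172.44 + 319.26 = 125491.70
Import duty = 125491.70 × 4.5% = 5647.13
Buyer bears (B): 319.26 + 1138.03 + 173.73 + 1490.77 = 3121.79
Landed cost (B) = invoice 125172.44 + 3121.79 + duty 5647.13 = 133941.36
Difference = |147033.63 − 133941.36| = 13092.27

Supplier B is cheaper by SGD 13092.27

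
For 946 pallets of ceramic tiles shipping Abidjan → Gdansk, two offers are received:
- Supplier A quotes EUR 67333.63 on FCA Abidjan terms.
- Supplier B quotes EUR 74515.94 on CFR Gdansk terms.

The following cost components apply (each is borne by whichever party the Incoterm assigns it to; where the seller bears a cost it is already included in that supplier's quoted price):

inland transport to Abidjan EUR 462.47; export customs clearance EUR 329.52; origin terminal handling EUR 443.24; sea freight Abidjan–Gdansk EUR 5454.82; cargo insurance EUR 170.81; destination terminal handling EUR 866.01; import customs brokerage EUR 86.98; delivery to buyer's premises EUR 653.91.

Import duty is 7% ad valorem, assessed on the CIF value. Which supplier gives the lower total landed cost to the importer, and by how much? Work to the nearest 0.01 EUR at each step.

Supplier A is cheaper by EUR 1374.14

Supplier A (FCA):
CIF value = FCA price + origin terminal + freight + insurance = 67333.63 + 443.24 + 5454.82 + 170.81 = 73402.50
Import duty = 73402.50 × 7% = 5138.18
Buyer bears (A): 443.24 + 5454.82 + 170.81 + 866.01 + 86.98 + 653.91 = 7675.77
Landed cost (A) = invoice 67333.63 + 7675.77 + duty 5138.18 = 80147.58
Supplier B (CFR):
CIF value = CFR price + insurance = 74515.94 + 170.81 = 74686.75
Import duty = 74686.75 × 7% = 5228.07
Buyer bears (B): 170.81 + 866.01 + 86.98 + 653.91 = 1777.71
Landed cost (B) = invoice 74515.94 + 1777.71 + duty 5228.07 = 81521.72
Difference = |80147.58 − 81521.72| = 1374.14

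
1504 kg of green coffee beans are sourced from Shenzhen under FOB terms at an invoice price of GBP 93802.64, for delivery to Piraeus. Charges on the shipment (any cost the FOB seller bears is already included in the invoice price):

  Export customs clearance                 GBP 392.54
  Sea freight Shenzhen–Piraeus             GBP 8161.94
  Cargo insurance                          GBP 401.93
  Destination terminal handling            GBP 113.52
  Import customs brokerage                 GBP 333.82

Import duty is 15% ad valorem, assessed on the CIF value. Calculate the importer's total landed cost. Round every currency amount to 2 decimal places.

Total landed cost: GBP 118168.83

FOB: the seller bears costs until goods are on board at the origin port; the buyer bears freight, insurance and all costs thereafter.
Already in the invoice (seller's account under FOB): export clearance — exclude.
CIF value = FOB price + freight + insurance = 93802.64 + 8161.94 + 401.93 = 102366.51
Import duty = 102366.51 × 15% = 15354.98
Buyer bears: freight 8161.94 + insurance 401.93 + destination terminal 113.52 + brokerage 333.82 + duty 15354.98 = 24366.19
Landed cost = invoice 93802.64 + 24366.19 = 118168.83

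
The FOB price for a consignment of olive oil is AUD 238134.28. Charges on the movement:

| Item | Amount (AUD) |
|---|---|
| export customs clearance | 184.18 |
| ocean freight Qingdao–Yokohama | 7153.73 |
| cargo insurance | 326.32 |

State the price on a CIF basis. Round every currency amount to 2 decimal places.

Not relevant to the conversion: export clearance — on the seller under both FOB and CIF; already in the FOB price and stays in the CIF price.
From FOB to CIF, the seller additionally bears: freight, insurance.
CIF price = 238134.28 + 7153.73 + 326.32 = 245614.33

CIF price: AUD 245614.33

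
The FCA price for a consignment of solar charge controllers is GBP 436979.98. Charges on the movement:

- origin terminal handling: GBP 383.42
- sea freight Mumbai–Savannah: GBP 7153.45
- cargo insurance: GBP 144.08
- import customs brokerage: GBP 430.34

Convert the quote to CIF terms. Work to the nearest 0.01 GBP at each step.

CIF price: GBP 444660.93

Not relevant to the conversion: brokerage — on the buyer under both terms; not part of either seller's price.
From FCA to CIF, the seller additionally bears: origin terminal, freight, insurance.
CIF price = 436979.98 + 383.42 + 7153.45 + 144.08 = 444660.93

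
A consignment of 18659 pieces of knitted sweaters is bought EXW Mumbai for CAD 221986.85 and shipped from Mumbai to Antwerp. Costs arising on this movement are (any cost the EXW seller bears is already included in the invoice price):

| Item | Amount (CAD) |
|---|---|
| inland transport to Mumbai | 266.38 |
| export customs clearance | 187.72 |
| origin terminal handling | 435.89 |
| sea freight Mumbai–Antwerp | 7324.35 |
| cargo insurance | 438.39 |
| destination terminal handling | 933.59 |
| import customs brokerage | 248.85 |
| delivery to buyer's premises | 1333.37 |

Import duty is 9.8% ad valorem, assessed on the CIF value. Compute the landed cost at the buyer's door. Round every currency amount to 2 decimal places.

EXW: the seller makes goods available at their premises; the buyer bears all onward costs.
CIF value = EXW price + inland to port + export clearance + origin terminal + freight + insurance = 221986.85 + 266.38 + 187.72 + 435.89 + 7324.35 + 438.39 = 230639.58
Import duty = 230639.58 × 9.8% = 22602.68
Buyer bears: inland to port 266.38 + export clearance 187.72 + origin terminal 435.89 + freight 7324.35 + insurance 438.39 + destination terminal 933.59 + brokerage 248.85 + delivery 1333.37 + duty 22602.68 = 33771.22
Landed cost = invoice 221986.85 + 33771.22 = 255758.07

Total landed cost: CAD 255758.07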